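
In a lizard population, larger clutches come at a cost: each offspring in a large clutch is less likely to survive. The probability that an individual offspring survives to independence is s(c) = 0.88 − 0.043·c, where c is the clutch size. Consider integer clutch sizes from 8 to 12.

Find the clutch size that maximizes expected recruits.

Expected recruits = c × s(c):
  c=8: 8 × 0.536 = 4.288
  c=9: 9 × 0.493 = 4.437
  c=10: 10 × 0.450 = 4.500
  c=11: 11 × 0.407 = 4.477
  c=12: 12 × 0.364 = 4.368
Maximum at c = 10 (4.500 recruits).

10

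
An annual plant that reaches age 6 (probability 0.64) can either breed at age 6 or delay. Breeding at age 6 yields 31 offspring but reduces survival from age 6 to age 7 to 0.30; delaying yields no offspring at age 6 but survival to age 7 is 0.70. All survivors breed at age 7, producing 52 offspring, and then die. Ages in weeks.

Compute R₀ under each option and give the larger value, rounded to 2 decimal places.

29.82

breed at age 6: R₀ = 0.64 × (31 + 0.30 × 52) = 0.64 × 46.6000 = 29.8240
delay to age 7: R₀ = 0.64 × (0.70 × 52) = 0.64 × 36.4000 = 23.2960
Higher: breed at age 6 (29.8240).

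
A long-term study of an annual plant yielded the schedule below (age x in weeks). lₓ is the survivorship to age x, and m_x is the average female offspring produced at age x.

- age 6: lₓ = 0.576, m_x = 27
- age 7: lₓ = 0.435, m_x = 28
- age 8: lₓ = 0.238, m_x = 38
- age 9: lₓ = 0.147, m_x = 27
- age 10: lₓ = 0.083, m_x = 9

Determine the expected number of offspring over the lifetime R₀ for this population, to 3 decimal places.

R₀ = Σ lₓ m_x:
  age 6: 0.576 × 27 = 15.5520
  age 7: 0.435 × 28 = 12.1800
  age 8: 0.238 × 38 = 9.0440
  age 9: 0.147 × 27 = 3.9690
  age 10: 0.083 × 9 = 0.7470
R₀ = 15.5520 + 12.1800 + 9.0440 + 3.9690 + 0.7470 = 41.4920

41.492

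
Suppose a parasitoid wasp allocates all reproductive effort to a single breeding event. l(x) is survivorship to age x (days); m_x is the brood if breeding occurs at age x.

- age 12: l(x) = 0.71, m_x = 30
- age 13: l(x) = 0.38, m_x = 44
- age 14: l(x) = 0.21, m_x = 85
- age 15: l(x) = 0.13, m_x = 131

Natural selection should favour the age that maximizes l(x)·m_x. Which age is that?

Expected offspring if breeding at age x = l(x) × m_x:
  age 12: 0.71 × 30 = 21.300
  age 13: 0.38 × 44 = 16.720
  age 14: 0.21 × 85 = 17.850
  age 15: 0.13 × 131 = 17.030
Maximum at age 12 (21.300).

12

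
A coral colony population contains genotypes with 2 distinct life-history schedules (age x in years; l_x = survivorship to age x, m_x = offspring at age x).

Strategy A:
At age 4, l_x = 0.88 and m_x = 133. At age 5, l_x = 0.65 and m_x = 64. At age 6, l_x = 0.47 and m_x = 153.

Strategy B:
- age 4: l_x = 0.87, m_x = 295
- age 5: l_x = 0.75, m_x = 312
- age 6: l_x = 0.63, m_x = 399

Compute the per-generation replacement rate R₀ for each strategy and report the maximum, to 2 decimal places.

Strategy A: R₀ = 0.88×133 + 0.65×64 + 0.47×153 = 230.5500
Strategy B: R₀ = 0.87×295 + 0.75×312 + 0.63×399 = 742.0200
Highest R₀: strategy B with 742.0200.

742.02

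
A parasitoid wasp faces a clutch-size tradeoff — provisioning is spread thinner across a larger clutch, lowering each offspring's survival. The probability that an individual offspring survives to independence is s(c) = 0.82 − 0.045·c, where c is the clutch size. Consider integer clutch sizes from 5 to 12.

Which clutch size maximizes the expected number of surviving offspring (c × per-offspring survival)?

9

Expected surviving offspring = c × s(c):
  c=5: 5 × 0.595 = 2.975
  c=6: 6 × 0.550 = 3.300
  c=7: 7 × 0.505 = 3.535
  c=8: 8 × 0.460 = 3.680
  c=9: 9 × 0.415 = 3.735
  c=10: 10 × 0.370 = 3.700
  c=11: 11 × 0.325 = 3.575
  c=12: 12 × 0.280 = 3.360
Maximum at c = 9 (3.735 surviving offspring).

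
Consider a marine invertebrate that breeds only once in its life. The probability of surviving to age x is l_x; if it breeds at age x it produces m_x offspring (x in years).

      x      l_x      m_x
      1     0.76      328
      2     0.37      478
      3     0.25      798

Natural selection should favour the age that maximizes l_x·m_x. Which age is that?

Expected offspring if breeding at age x = l_x × m_x:
  age 1: 0.76 × 328 = 249.280
  age 2: 0.37 × 478 = 176.860
  age 3: 0.25 × 798 = 199.500
Maximum at age 1 (249.280).

1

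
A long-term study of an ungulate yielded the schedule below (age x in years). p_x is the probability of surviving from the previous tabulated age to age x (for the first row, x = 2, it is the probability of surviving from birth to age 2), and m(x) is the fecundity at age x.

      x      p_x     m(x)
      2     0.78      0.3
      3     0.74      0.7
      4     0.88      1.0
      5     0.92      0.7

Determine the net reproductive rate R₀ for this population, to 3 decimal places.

Survivorship from birth: l_x = p_2·p_3·…·p_x.
  l_2 = 0.78000
  l_3 = 0.57720
  l_4 = 0.50794
  l_5 = 0.46730
R₀ = Σ l_x m(x):
  age 2: 0.78000 × 0.3 = 0.2340
  age 3: 0.57720 × 0.7 = 0.4040
  age 4: 0.50794 × 1.0 = 0.5079
  age 5: 0.46730 × 0.7 = 0.3271
R₀ = 0.2340 + 0.4040 + 0.5079 + 0.3271 = 1.4731

1.473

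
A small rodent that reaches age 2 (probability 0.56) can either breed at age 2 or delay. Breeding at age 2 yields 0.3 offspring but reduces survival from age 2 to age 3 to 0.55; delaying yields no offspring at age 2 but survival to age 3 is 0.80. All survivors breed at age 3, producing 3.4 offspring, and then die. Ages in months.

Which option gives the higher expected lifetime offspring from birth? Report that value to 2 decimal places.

1.52

breed at age 2: R₀ = 0.56 × (0.3 + 0.55 × 3.4) = 0.56 × 2.1700 = 1.2152
delay to age 3: R₀ = 0.56 × (0.80 × 3.4) = 0.56 × 2.7200 = 1.5232
Higher: delay to age 3 (1.5232).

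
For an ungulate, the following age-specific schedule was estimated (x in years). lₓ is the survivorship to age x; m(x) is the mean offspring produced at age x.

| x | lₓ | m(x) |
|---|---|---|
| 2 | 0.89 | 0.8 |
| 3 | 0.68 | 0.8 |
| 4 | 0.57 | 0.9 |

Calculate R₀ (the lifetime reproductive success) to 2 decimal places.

1.77

R₀ = Σ lₓ m(x):
  age 2: 0.89 × 0.8 = 0.7120
  age 3: 0.68 × 0.8 = 0.5440
  age 4: 0.57 × 0.9 = 0.5130
R₀ = 0.7120 + 0.5440 + 0.5130 = 1.7690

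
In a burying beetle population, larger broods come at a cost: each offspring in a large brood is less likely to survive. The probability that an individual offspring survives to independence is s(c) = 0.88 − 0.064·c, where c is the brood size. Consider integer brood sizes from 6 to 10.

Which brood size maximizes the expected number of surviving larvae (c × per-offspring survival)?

Expected surviving larvae = c × s(c):
  c=6: 6 × 0.496 = 2.976
  c=7: 7 × 0.432 = 3.024
  c=8: 8 × 0.368 = 2.944
  c=9: 9 × 0.304 = 2.736
  c=10: 10 × 0.240 = 2.400
Maximum at c = 7 (3.024 surviving larvae).

7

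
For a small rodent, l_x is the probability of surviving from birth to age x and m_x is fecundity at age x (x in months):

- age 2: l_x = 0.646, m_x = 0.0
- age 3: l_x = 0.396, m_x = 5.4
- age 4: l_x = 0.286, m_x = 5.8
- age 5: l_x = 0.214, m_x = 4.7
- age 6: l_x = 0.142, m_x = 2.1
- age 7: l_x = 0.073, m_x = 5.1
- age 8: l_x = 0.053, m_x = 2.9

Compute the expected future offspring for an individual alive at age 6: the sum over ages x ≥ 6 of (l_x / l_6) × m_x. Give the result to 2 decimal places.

l_6 = 0.142. Conditional survival from age 6 to x is l_x / l_6.
  x=6: (0.142/0.142) × 2.1 = 2.1000
  x=7: (0.073/0.142) × 5.1 = 2.6218
  x=8: (0.053/0.142) × 2.9 = 1.0824
Sum = 2.1000 + 2.6218 + 1.0824 = 5.8042

5.80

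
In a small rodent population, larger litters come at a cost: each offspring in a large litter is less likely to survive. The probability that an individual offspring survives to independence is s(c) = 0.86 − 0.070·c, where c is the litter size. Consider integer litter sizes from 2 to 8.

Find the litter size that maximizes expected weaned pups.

6

Expected weaned pups = c × s(c):
  c=2: 2 × 0.720 = 1.440
  c=3: 3 × 0.650 = 1.950
  c=4: 4 × 0.580 = 2.320
  c=5: 5 × 0.510 = 2.550
  c=6: 6 × 0.440 = 2.640
  c=7: 7 × 0.370 = 2.590
  c=8: 8 × 0.300 = 2.400
Maximum at c = 6 (2.640 weaned pups).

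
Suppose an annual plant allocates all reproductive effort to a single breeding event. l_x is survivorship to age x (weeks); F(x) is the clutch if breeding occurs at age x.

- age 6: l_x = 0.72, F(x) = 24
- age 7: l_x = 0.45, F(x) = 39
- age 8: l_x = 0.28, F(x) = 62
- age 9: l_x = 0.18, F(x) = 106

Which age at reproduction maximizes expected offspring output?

Expected offspring if breeding at age x = l_x × F(x):
  age 6: 0.72 × 24 = 17.280
  age 7: 0.45 × 39 = 17.550
  age 8: 0.28 × 62 = 17.360
  age 9: 0.18 × 106 = 19.080
Maximum at age 9 (19.080).

9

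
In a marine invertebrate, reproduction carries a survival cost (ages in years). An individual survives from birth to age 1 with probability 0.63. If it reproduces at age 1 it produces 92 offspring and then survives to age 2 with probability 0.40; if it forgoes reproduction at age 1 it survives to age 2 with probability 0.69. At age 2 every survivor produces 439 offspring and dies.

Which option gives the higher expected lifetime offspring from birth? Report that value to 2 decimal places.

breed at age 1: R₀ = 0.63 × (92 + 0.40 × 439) = 0.63 × 267.6000 = 168.5880
delay to age 2: R₀ = 0.63 × (0.69 × 439) = 0.63 × 302.9100 = 190.8333
Higher: delay to age 2 (190.8333).

190.83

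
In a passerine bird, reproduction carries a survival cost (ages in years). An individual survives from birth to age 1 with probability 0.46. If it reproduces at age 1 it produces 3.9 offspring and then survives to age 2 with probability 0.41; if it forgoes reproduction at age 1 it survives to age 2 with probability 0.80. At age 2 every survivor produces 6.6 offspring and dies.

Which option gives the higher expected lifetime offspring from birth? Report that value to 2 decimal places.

breed at age 1: R₀ = 0.46 × (3.9 + 0.41 × 6.6) = 0.46 × 6.6060 = 3.0388
delay to age 2: R₀ = 0.46 × (0.80 × 6.6) = 0.46 × 5.2800 = 2.4288
Higher: breed at age 1 (3.0388).

3.04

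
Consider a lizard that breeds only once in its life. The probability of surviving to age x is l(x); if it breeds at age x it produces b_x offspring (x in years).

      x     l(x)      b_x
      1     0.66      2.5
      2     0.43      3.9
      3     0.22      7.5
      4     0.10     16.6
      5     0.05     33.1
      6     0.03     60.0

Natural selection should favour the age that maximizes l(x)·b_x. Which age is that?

6

Expected offspring if breeding at age x = l(x) × b_x:
  age 1: 0.66 × 2.5 = 1.650
  age 2: 0.43 × 3.9 = 1.677
  age 3: 0.22 × 7.5 = 1.650
  age 4: 0.10 × 16.6 = 1.660
  age 5: 0.05 × 33.1 = 1.655
  age 6: 0.03 × 60.0 = 1.800
Maximum at age 6 (1.800).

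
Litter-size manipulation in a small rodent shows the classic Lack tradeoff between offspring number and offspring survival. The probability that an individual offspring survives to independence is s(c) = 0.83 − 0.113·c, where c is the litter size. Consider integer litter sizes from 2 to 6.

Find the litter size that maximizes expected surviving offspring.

Expected surviving offspring = c × s(c):
  c=2: 2 × 0.604 = 1.208
  c=3: 3 × 0.491 = 1.473
  c=4: 4 × 0.378 = 1.512
  c=5: 5 × 0.265 = 1.325
  c=6: 6 × 0.152 = 0.912
Maximum at c = 4 (1.512 surviving offspring).

4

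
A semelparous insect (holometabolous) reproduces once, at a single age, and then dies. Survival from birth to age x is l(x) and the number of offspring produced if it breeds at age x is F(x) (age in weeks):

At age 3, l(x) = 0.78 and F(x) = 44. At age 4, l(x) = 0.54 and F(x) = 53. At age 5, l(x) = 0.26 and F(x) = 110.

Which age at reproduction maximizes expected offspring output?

Expected offspring if breeding at age x = l(x) × F(x):
  age 3: 0.78 × 44 = 34.320
  age 4: 0.54 × 53 = 28.620
  age 5: 0.26 × 110 = 28.600
Maximum at age 3 (34.320).

3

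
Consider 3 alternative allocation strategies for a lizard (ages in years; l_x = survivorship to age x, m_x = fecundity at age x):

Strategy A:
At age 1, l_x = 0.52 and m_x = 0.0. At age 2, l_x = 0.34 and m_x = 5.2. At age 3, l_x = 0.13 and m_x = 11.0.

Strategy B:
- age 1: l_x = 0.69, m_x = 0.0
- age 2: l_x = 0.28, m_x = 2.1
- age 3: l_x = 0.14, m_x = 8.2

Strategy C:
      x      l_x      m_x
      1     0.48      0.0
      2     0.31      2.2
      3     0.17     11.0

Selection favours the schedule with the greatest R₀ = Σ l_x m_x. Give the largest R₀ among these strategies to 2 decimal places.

3.20

Strategy A: R₀ = 0.52×0.0 + 0.34×5.2 + 0.13×11.0 = 3.1980
Strategy B: R₀ = 0.69×0.0 + 0.28×2.1 + 0.14×8.2 = 1.7360
Strategy C: R₀ = 0.48×0.0 + 0.31×2.2 + 0.17×11.0 = 2.5520
Highest R₀: strategy A with 3.1980.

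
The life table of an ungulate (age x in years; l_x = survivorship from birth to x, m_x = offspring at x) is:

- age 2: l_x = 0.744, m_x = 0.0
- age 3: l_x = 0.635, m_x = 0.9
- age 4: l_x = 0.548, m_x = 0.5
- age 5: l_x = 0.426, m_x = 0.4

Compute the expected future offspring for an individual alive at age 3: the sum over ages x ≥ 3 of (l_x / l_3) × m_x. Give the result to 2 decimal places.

1.60

l_3 = 0.635. Conditional survival from age 3 to x is l_x / l_3.
  x=3: (0.635/0.635) × 0.9 = 0.9000
  x=4: (0.548/0.635) × 0.5 = 0.4315
  x=5: (0.426/0.635) × 0.4 = 0.2683
Sum = 0.9000 + 0.4315 + 0.2683 = 1.5998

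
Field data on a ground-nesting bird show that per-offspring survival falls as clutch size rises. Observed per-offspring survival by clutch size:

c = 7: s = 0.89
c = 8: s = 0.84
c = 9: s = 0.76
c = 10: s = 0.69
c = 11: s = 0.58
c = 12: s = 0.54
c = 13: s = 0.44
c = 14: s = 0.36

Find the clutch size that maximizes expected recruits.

10

Expected recruits = c × s(c):
  c=7: 7 × 0.89 = 6.230
  c=8: 8 × 0.84 = 6.720
  c=9: 9 × 0.76 = 6.840
  c=10: 10 × 0.69 = 6.900
  c=11: 11 × 0.58 = 6.380
  c=12: 12 × 0.54 = 6.480
  c=13: 13 × 0.44 = 5.720
  c=14: 14 × 0.36 = 5.040
Maximum at c = 10 (6.900 recruits).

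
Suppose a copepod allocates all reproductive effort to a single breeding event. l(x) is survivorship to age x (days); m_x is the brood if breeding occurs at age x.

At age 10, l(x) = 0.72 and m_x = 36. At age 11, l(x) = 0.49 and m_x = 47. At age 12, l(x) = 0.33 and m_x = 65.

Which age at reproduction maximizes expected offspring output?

10

Expected offspring if breeding at age x = l(x) × m_x:
  age 10: 0.72 × 36 = 25.920
  age 11: 0.49 × 47 = 23.030
  age 12: 0.33 × 65 = 21.450
Maximum at age 10 (25.920).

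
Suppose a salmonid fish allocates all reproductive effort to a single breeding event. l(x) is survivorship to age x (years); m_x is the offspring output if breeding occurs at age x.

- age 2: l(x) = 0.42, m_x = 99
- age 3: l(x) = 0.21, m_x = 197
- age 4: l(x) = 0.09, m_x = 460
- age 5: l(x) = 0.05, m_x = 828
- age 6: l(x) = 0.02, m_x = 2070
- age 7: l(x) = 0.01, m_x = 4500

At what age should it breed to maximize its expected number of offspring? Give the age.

Expected offspring if breeding at age x = l(x) × m_x:
  age 2: 0.42 × 99 = 41.580
  age 3: 0.21 × 197 = 41.370
  age 4: 0.09 × 460 = 41.400
  age 5: 0.05 × 828 = 41.400
  age 6: 0.02 × 2070 = 41.400
  age 7: 0.01 × 4500 = 45.000
Maximum at age 7 (45.000).

7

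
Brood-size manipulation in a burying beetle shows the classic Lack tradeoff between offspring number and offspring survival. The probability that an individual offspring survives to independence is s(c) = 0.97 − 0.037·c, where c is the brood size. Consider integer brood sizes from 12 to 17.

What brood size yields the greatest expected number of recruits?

13

Expected recruits = c × s(c):
  c=12: 12 × 0.526 = 6.312
  c=13: 13 × 0.489 = 6.357
  c=14: 14 × 0.452 = 6.328
  c=15: 15 × 0.415 = 6.225
  c=16: 16 × 0.378 = 6.048
  c=17: 17 × 0.341 = 5.797
Maximum at c = 13 (6.357 recruits).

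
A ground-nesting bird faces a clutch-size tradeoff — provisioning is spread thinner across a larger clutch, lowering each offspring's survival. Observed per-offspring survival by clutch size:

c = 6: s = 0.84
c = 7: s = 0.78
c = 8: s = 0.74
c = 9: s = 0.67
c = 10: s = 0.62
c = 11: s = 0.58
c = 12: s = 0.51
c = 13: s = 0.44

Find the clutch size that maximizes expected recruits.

Expected recruits = c × s(c):
  c=6: 6 × 0.84 = 5.040
  c=7: 7 × 0.78 = 5.460
  c=8: 8 × 0.74 = 5.920
  c=9: 9 × 0.67 = 6.030
  c=10: 10 × 0.62 = 6.200
  c=11: 11 × 0.58 = 6.380
  c=12: 12 × 0.51 = 6.120
  c=13: 13 × 0.44 = 5.720
Maximum at c = 11 (6.380 recruits).

11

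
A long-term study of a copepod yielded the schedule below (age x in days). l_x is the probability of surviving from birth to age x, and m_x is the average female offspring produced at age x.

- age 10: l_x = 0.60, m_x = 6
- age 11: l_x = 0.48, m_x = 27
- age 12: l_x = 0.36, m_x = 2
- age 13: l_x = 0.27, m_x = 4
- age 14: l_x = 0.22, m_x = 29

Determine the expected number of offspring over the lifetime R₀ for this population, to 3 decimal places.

24.740

R₀ = Σ l_x m_x:
  age 10: 0.60 × 6 = 3.6000
  age 11: 0.48 × 27 = 12.9600
  age 12: 0.36 × 2 = 0.7200
  age 13: 0.27 × 4 = 1.0800
  age 14: 0.22 × 29 = 6.3800
R₀ = 3.6000 + 12.9600 + 0.7200 + 1.0800 + 6.3800 = 24.7400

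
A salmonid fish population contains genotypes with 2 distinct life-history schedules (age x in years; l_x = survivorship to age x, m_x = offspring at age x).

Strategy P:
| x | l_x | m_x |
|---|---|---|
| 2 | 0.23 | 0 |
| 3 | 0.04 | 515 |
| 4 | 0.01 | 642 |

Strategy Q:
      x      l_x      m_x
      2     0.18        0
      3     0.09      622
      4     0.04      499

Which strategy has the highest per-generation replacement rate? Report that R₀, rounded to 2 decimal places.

Strategy P: R₀ = 0.23×0 + 0.04×515 + 0.01×642 = 27.0200
Strategy Q: R₀ = 0.18×0 + 0.09×622 + 0.04×499 = 75.9400
Highest R₀: strategy Q with 75.9400.

75.94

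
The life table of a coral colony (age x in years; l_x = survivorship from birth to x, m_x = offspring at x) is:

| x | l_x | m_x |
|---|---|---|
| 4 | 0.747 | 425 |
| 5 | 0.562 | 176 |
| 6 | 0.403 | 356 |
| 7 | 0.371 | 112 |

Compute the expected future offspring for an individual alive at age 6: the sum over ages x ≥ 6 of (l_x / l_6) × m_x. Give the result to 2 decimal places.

459.11

l_6 = 0.403. Conditional survival from age 6 to x is l_x / l_6.
  x=6: (0.403/0.403) × 356 = 356.0000
  x=7: (0.371/0.403) × 112 = 103.1067
Sum = 356.0000 + 103.1067 = 459.1067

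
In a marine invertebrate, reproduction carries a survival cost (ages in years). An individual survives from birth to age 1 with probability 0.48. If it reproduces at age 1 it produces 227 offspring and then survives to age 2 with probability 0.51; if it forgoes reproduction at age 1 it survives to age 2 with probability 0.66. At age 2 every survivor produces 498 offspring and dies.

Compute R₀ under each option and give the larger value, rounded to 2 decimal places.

230.87

breed at age 1: R₀ = 0.48 × (227 + 0.51 × 498) = 0.48 × 480.9800 = 230.8704
delay to age 2: R₀ = 0.48 × (0.66 × 498) = 0.48 × 328.6800 = 157.7664
Higher: breed at age 1 (230.8704).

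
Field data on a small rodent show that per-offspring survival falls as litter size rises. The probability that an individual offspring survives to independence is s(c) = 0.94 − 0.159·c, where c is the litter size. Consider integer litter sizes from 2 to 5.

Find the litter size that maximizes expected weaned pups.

Expected weaned pups = c × s(c):
  c=2: 2 × 0.622 = 1.244
  c=3: 3 × 0.463 = 1.389
  c=4: 4 × 0.304 = 1.216
  c=5: 5 × 0.145 = 0.725
Maximum at c = 3 (1.389 weaned pups).

3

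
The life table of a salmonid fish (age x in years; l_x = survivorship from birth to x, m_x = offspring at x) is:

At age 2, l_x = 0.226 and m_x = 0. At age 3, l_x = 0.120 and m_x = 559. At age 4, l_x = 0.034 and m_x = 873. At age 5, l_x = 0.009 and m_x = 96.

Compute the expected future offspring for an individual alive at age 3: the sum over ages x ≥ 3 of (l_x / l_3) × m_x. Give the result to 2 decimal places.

l_3 = 0.120. Conditional survival from age 3 to x is l_x / l_3.
  x=3: (0.120/0.120) × 559 = 559.0000
  x=4: (0.034/0.120) × 873 = 247.3500
  x=5: (0.009/0.120) × 96 = 7.2000
Sum = 559.0000 + 247.3500 + 7.2000 = 813.5500

813.55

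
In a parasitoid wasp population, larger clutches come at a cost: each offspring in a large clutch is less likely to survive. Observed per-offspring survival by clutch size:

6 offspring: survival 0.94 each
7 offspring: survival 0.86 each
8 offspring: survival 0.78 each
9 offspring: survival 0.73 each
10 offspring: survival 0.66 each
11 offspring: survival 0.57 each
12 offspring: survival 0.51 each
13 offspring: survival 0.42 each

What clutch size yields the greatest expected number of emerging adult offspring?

Expected emerging adult offspring = c × s(c):
  c=6: 6 × 0.94 = 5.640
  c=7: 7 × 0.86 = 6.020
  c=8: 8 × 0.78 = 6.240
  c=9: 9 × 0.73 = 6.570
  c=10: 10 × 0.66 = 6.600
  c=11: 11 × 0.57 = 6.270
  c=12: 12 × 0.51 = 6.120
  c=13: 13 × 0.42 = 5.460
Maximum at c = 10 (6.600 emerging adult offspring).

10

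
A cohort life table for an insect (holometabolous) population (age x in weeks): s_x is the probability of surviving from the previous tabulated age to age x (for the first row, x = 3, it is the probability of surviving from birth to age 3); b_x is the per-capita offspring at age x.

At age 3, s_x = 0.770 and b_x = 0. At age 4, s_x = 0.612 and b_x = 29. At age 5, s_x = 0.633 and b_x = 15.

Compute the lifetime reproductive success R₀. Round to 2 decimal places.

Survivorship from birth: l_x = s_3·s_4·…·s_x.
  l_3 = 0.77000
  l_4 = 0.47124
  l_5 = 0.29829
R₀ = Σ l_x b_x:
  age 3: 0.77000 × 0 = 0.0000
  age 4: 0.47124 × 29 = 13.6660
  age 5: 0.29829 × 15 = 4.4744
R₀ = 0.0000 + 13.6660 + 4.4744 = 18.1403

18.14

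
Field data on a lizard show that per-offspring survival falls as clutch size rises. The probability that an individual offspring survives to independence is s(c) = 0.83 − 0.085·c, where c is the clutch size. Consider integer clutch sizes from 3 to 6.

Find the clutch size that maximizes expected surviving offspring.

Expected surviving offspring = c × s(c):
  c=3: 3 × 0.575 = 1.725
  c=4: 4 × 0.490 = 1.960
  c=5: 5 × 0.405 = 2.025
  c=6: 6 × 0.320 = 1.920
Maximum at c = 5 (2.025 surviving offspring).

5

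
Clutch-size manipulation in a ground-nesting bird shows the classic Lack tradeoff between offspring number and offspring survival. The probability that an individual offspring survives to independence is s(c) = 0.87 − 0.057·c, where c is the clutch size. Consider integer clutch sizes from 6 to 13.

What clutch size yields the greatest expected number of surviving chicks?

8

Expected surviving chicks = c × s(c):
  c=6: 6 × 0.528 = 3.168
  c=7: 7 × 0.471 = 3.297
  c=8: 8 × 0.414 = 3.312
  c=9: 9 × 0.357 = 3.213
  c=10: 10 × 0.300 = 3.000
  c=11: 11 × 0.243 = 2.673
  c=12: 12 × 0.186 = 2.232
  c=13: 13 × 0.129 = 1.677
Maximum at c = 8 (3.312 surviving chicks).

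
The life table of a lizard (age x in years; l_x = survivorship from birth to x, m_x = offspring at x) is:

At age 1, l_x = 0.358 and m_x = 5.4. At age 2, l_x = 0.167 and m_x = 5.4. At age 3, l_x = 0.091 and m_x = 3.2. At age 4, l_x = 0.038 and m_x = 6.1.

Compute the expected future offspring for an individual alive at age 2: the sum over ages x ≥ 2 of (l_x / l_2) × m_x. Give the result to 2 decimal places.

l_2 = 0.167. Conditional survival from age 2 to x is l_x / l_2.
  x=2: (0.167/0.167) × 5.4 = 5.4000
  x=3: (0.091/0.167) × 3.2 = 1.7437
  x=4: (0.038/0.167) × 6.1 = 1.3880
Sum = 5.4000 + 1.7437 + 1.3880 = 8.5317

8.53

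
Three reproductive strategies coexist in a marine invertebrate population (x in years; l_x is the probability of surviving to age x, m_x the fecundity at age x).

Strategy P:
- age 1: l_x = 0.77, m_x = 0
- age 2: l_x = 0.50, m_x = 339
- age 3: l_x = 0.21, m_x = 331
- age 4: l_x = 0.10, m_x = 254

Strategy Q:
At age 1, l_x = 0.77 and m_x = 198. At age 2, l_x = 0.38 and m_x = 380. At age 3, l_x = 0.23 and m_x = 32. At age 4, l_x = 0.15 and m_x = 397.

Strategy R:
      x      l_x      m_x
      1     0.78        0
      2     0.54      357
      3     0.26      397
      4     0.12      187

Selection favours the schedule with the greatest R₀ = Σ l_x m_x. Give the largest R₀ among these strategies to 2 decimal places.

Strategy P: R₀ = 0.77×0 + 0.50×339 + 0.21×331 + 0.10×254 = 264.4100
Strategy Q: R₀ = 0.77×198 + 0.38×380 + 0.23×32 + 0.15×397 = 363.7700
Strategy R: R₀ = 0.78×0 + 0.54×357 + 0.26×397 + 0.12×187 = 318.4400
Highest R₀: strategy Q with 363.7700.

363.77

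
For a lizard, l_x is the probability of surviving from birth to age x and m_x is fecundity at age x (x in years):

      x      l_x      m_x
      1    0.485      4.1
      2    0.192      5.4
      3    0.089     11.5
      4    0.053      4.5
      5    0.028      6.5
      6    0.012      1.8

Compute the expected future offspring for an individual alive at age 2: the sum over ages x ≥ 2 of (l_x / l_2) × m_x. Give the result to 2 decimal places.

l_2 = 0.192. Conditional survival from age 2 to x is l_x / l_2.
  x=2: (0.192/0.192) × 5.4 = 5.4000
  x=3: (0.089/0.192) × 11.5 = 5.3307
  x=4: (0.053/0.192) × 4.5 = 1.2422
  x=5: (0.028/0.192) × 6.5 = 0.9479
  x=6: (0.012/0.192) × 1.8 = 0.1125
Sum = 5.4000 + 5.3307 + 1.2422 + 0.9479 + 0.1125 = 13.0333

13.03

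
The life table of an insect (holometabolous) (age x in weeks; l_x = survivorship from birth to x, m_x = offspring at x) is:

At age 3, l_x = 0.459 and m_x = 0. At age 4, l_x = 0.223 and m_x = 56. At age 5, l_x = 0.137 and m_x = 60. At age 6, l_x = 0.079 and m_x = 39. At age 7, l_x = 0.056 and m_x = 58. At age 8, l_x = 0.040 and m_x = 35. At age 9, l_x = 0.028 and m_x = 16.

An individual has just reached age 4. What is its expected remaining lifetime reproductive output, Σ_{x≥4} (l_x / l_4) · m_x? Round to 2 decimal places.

l_4 = 0.223. Conditional survival from age 4 to x is l_x / l_4.
  x=4: (0.223/0.223) × 56 = 56.0000
  x=5: (0.137/0.223) × 60 = 36.8610
  x=6: (0.079/0.223) × 39 = 13.8161
  x=7: (0.056/0.223) × 58 = 14.5650
  x=8: (0.040/0.223) × 35 = 6.2780
  x=9: (0.028/0.223) × 16 = 2.0090
Sum = 56.0000 + 36.8610 + 13.8161 + 14.5650 + 6.2780 + 2.0090 = 129.5291

129.53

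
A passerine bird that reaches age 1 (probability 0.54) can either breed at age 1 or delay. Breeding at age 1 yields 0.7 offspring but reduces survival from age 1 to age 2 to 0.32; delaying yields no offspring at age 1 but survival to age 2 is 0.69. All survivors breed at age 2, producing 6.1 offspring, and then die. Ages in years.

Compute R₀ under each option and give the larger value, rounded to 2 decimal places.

breed at age 1: R₀ = 0.54 × (0.7 + 0.32 × 6.1) = 0.54 × 2.6520 = 1.4321
delay to age 2: R₀ = 0.54 × (0.69 × 6.1) = 0.54 × 4.2090 = 2.2729
Higher: delay to age 2 (2.2729).

2.27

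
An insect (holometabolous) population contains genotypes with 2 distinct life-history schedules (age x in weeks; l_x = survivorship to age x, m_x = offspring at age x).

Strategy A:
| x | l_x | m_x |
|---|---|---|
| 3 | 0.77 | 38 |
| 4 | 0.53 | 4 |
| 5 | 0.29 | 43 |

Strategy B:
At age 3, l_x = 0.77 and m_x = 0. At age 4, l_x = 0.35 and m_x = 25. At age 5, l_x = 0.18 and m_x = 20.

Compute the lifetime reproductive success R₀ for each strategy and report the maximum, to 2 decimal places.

Strategy A: R₀ = 0.77×38 + 0.53×4 + 0.29×43 = 43.8500
Strategy B: R₀ = 0.77×0 + 0.35×25 + 0.18×20 = 12.3500
Highest R₀: strategy A with 43.8500.

43.85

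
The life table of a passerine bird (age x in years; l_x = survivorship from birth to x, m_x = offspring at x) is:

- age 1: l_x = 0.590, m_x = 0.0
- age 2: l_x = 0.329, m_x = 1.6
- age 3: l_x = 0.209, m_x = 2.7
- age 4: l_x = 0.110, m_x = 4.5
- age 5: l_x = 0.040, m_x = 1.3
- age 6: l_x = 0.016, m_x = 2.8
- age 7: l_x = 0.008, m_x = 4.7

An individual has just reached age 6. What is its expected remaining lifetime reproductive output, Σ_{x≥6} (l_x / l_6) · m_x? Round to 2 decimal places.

5.15

l_6 = 0.016. Conditional survival from age 6 to x is l_x / l_6.
  x=6: (0.016/0.016) × 2.8 = 2.8000
  x=7: (0.008/0.016) × 4.7 = 2.3500
Sum = 2.8000 + 2.3500 = 5.1500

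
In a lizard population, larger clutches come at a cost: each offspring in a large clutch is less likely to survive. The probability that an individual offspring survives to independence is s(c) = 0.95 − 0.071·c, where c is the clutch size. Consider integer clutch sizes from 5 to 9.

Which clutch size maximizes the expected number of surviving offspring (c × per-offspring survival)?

Expected surviving offspring = c × s(c):
  c=5: 5 × 0.595 = 2.975
  c=6: 6 × 0.524 = 3.144
  c=7: 7 × 0.453 = 3.171
  c=8: 8 × 0.382 = 3.056
  c=9: 9 × 0.311 = 2.799
Maximum at c = 7 (3.171 surviving offspring).

7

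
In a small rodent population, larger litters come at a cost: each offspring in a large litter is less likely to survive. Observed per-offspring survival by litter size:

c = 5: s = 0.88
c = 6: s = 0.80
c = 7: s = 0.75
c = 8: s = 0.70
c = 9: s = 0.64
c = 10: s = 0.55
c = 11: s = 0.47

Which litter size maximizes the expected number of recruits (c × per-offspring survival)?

Expected recruits = c × s(c):
  c=5: 5 × 0.88 = 4.400
  c=6: 6 × 0.80 = 4.800
  c=7: 7 × 0.75 = 5.250
  c=8: 8 × 0.70 = 5.600
  c=9: 9 × 0.64 = 5.760
  c=10: 10 × 0.55 = 5.500
  c=11: 11 × 0.47 = 5.170
Maximum at c = 9 (5.760 recruits).

9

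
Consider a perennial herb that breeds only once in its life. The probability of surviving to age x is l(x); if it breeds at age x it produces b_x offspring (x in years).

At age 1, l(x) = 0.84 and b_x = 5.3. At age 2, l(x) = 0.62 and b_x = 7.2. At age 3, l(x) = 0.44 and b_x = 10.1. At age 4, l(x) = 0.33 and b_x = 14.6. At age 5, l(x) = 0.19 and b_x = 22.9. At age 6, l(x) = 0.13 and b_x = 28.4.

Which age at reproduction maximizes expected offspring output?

Expected offspring if breeding at age x = l(x) × b_x:
  age 1: 0.84 × 5.3 = 4.452
  age 2: 0.62 × 7.2 = 4.464
  age 3: 0.44 × 10.1 = 4.444
  age 4: 0.33 × 14.6 = 4.818
  age 5: 0.19 × 22.9 = 4.351
  age 6: 0.13 × 28.4 = 3.692
Maximum at age 4 (4.818).

4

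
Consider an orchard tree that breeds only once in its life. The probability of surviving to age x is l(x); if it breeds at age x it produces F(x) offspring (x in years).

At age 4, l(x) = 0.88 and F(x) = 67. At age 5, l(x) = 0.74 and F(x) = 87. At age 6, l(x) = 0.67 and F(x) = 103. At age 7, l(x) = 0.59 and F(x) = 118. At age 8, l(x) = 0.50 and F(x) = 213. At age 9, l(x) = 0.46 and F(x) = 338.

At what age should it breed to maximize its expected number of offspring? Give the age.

Expected offspring if breeding at age x = l(x) × F(x):
  age 4: 0.88 × 67 = 58.960
  age 5: 0.74 × 87 = 64.380
  age 6: 0.67 × 103 = 69.010
  age 7: 0.59 × 118 = 69.620
  age 8: 0.50 × 213 = 106.500
  age 9: 0.46 × 338 = 155.480
Maximum at age 9 (155.480).

9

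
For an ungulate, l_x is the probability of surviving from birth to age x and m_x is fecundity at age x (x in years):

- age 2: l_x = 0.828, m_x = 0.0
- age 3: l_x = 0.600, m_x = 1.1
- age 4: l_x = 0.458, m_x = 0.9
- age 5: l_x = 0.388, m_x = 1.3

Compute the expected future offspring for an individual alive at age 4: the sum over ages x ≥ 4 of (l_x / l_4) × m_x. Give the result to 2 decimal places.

l_4 = 0.458. Conditional survival from age 4 to x is l_x / l_4.
  x=4: (0.458/0.458) × 0.9 = 0.9000
  x=5: (0.388/0.458) × 1.3 = 1.1013
Sum = 0.9000 + 1.1013 = 2.0013

2.00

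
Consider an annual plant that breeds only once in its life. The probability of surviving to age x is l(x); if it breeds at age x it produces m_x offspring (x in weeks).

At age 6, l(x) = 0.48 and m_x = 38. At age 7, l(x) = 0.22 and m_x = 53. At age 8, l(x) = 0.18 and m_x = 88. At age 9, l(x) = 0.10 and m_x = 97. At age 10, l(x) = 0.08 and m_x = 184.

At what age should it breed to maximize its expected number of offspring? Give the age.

Expected offspring if breeding at age x = l(x) × m_x:
  age 6: 0.48 × 38 = 18.240
  age 7: 0.22 × 53 = 11.660
  age 8: 0.18 × 88 = 15.840
  age 9: 0.10 × 97 = 9.700
  age 10: 0.08 × 184 = 14.720
Maximum at age 6 (18.240).

6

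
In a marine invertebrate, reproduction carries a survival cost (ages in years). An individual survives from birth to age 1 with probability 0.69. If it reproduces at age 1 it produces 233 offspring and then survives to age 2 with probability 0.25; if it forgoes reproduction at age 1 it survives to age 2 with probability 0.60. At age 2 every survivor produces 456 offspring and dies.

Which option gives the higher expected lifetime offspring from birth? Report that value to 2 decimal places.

breed at age 1: R₀ = 0.69 × (233 + 0.25 × 456) = 0.69 × 347.0000 = 239.4300
delay to age 2: R₀ = 0.69 × (0.60 × 456) = 0.69 × 273.6000 = 188.7840
Higher: breed at age 1 (239.4300).

239.43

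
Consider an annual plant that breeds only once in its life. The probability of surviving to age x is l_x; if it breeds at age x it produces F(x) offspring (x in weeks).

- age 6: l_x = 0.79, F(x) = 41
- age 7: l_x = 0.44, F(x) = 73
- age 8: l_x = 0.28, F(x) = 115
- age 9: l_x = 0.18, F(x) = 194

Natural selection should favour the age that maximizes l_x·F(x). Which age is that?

9

Expected offspring if breeding at age x = l_x × F(x):
  age 6: 0.79 × 41 = 32.390
  age 7: 0.44 × 73 = 32.120
  age 8: 0.28 × 115 = 32.200
  age 9: 0.18 × 194 = 34.920
Maximum at age 9 (34.920).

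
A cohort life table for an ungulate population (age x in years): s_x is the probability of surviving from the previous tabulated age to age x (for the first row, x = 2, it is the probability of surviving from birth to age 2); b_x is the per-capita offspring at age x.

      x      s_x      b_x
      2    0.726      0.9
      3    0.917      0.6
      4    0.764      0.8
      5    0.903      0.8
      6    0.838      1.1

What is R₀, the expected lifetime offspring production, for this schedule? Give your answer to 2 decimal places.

Survivorship from birth: l_x = s_2·s_3·…·s_x.
  l_2 = 0.72600
  l_3 = 0.66574
  l_4 = 0.50863
  l_5 = 0.45929
  l_6 = 0.38489
R₀ = Σ l_x b_x:
  age 2: 0.72600 × 0.9 = 0.6534
  age 3: 0.66574 × 0.6 = 0.3994
  age 4: 0.50863 × 0.8 = 0.4069
  age 5: 0.45929 × 0.8 = 0.3674
  age 6: 0.38489 × 1.1 = 0.4234
R₀ = 0.6534 + 0.3994 + 0.4069 + 0.3674 + 0.4234 = 2.2506

2.25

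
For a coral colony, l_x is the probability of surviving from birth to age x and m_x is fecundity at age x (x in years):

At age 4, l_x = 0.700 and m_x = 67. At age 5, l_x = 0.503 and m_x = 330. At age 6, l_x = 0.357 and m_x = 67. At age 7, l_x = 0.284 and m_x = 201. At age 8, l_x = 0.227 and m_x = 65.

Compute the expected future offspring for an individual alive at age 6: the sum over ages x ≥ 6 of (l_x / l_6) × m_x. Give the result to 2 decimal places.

l_6 = 0.357. Conditional survival from age 6 to x is l_x / l_6.
  x=6: (0.357/0.357) × 67 = 67.0000
  x=7: (0.284/0.357) × 201 = 159.8992
  x=8: (0.227/0.357) × 65 = 41.3305
Sum = 67.0000 + 159.8992 + 41.3305 = 268.2297

268.23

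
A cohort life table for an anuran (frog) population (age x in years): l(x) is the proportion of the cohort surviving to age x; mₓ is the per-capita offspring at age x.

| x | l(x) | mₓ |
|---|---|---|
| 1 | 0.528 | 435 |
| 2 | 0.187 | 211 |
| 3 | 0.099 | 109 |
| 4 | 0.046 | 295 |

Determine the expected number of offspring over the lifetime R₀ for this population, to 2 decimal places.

R₀ = Σ l(x) mₓ:
  age 1: 0.528 × 435 = 229.6800
  age 2: 0.187 × 211 = 39.4570
  age 3: 0.099 × 109 = 10.7910
  age 4: 0.046 × 295 = 13.5700
R₀ = 229.6800 + 39.4570 + 10.7910 + 13.5700 = 293.4980

293.50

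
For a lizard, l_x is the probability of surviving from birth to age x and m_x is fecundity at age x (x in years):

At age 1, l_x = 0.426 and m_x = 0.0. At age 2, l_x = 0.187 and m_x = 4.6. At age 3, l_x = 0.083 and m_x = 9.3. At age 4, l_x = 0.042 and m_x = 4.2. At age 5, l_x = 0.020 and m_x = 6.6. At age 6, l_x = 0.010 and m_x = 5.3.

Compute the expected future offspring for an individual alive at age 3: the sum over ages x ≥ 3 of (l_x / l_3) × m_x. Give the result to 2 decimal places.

l_3 = 0.083. Conditional survival from age 3 to x is l_x / l_3.
  x=3: (0.083/0.083) × 9.3 = 9.3000
  x=4: (0.042/0.083) × 4.2 = 2.1253
  x=5: (0.020/0.083) × 6.6 = 1.5904
  x=6: (0.010/0.083) × 5.3 = 0.6386
Sum = 9.3000 + 2.1253 + 1.5904 + 0.6386 = 13.6542

13.65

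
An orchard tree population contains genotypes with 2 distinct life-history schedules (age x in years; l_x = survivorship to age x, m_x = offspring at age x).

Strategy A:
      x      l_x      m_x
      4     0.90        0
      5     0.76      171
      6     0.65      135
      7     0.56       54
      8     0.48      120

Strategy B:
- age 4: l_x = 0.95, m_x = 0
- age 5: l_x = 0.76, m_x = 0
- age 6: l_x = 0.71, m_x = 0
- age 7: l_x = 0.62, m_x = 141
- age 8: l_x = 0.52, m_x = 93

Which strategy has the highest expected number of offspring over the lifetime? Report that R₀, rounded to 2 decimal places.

Strategy A: R₀ = 0.90×0 + 0.76×171 + 0.65×135 + 0.56×54 + 0.48×120 = 305.5500
Strategy B: R₀ = 0.95×0 + 0.76×0 + 0.71×0 + 0.62×141 + 0.52×93 = 135.7800
Highest R₀: strategy A with 305.5500.

305.55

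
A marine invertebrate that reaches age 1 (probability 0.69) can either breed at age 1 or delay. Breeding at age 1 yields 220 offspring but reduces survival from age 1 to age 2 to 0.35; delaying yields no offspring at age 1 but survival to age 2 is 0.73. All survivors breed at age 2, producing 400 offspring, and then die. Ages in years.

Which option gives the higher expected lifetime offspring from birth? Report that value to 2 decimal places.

breed at age 1: R₀ = 0.69 × (220 + 0.35 × 400) = 0.69 × 360.0000 = 248.4000
delay to age 2: R₀ = 0.69 × (0.73 × 400) = 0.69 × 292.0000 = 201.4800
Higher: breed at age 1 (248.4000).

248.40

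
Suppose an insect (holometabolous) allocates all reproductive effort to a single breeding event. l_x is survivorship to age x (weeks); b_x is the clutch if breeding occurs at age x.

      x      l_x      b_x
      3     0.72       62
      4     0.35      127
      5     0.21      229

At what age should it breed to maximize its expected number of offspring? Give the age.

5

Expected offspring if breeding at age x = l_x × b_x:
  age 3: 0.72 × 62 = 44.640
  age 4: 0.35 × 127 = 44.450
  age 5: 0.21 × 229 = 48.090
Maximum at age 5 (48.090).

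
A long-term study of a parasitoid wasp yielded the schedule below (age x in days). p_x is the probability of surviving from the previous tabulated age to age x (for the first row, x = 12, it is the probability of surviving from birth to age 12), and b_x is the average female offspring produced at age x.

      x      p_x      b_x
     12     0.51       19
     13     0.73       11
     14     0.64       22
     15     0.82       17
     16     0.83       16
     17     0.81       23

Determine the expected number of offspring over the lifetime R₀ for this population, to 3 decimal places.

Survivorship from birth: l_x = p_12·p_13·…·p_x.
  l_12 = 0.51000
  l_13 = 0.37230
  l_14 = 0.23827
  l_15 = 0.19538
  l_16 = 0.16217
  l_17 = 0.13136
R₀ = Σ l_x b_x:
  age 12: 0.51000 × 19 = 9.6900
  age 13: 0.37230 × 11 = 4.0953
  age 14: 0.23827 × 22 = 5.2419
  age 15: 0.19538 × 17 = 3.3215
  age 16: 0.16217 × 16 = 2.5947
  age 17: 0.13136 × 23 = 3.0213
R₀ = 9.6900 + 4.0953 + 5.2419 + 3.3215 + 2.5947 + 3.0213 = 27.9647

27.965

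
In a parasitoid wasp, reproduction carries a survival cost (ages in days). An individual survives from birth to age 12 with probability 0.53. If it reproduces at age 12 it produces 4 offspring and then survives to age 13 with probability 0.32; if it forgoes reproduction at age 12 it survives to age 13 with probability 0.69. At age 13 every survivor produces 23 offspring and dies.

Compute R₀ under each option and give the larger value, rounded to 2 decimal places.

breed at age 12: R₀ = 0.53 × (4 + 0.32 × 23) = 0.53 × 11.3600 = 6.0208
delay to age 13: R₀ = 0.53 × (0.69 × 23) = 0.53 × 15.8700 = 8.4111
Higher: delay to age 13 (8.4111).

8.41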